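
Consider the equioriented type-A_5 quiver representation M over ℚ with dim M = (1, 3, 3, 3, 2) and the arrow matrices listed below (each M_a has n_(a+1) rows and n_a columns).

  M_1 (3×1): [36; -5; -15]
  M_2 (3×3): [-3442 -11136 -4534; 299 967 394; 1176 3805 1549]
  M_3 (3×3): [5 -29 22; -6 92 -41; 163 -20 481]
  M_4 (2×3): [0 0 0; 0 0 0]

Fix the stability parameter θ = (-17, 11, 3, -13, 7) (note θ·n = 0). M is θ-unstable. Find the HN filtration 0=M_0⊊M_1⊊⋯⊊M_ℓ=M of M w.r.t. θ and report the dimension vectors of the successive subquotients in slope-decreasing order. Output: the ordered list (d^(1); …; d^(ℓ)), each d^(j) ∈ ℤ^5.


Interval decomposition of M: I[1,4], I[2,4]^2, I[5,5]^2.
HN type (ℓ=3): μ^(1)=7; μ^(2)=1/3; μ^(3)=-17

((0, 0, 0, 0, 2); (0, 3, 3, 3, 0); (1, 0, 0, 0, 0))


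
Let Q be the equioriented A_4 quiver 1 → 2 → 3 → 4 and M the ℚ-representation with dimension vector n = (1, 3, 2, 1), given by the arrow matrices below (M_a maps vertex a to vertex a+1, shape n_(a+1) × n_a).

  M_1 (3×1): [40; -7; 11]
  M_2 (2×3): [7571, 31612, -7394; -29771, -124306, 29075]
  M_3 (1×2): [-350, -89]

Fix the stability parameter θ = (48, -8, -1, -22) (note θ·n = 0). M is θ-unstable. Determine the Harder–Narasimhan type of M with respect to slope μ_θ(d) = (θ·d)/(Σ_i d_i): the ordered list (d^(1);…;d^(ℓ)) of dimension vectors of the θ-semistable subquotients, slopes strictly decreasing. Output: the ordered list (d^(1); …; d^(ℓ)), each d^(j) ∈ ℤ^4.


Interval decomposition of M: I[1,4], I[2,2], I[2,3].
HN type (ℓ=3): μ^(1)=17/4; μ^(2)=-1; μ^(3)=-8

((1, 1, 1, 1); (0, 0, 1, 0); (0, 2, 0, 0))


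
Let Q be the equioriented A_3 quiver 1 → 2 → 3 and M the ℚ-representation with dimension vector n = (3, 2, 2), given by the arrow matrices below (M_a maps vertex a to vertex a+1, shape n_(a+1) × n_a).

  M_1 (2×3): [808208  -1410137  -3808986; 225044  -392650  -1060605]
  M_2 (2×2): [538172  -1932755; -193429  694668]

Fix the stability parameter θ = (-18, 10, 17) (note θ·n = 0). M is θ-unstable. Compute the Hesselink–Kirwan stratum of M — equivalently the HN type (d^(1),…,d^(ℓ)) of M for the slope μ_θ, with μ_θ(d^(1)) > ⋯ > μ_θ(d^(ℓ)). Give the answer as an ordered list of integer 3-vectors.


Interval decomposition of M: I[1,1], I[1,3]^2.
HN type (ℓ=3): μ^(1)=17; μ^(2)=10; μ^(3)=-18

((0, 0, 2); (0, 2, 0); (3, 0, 0))


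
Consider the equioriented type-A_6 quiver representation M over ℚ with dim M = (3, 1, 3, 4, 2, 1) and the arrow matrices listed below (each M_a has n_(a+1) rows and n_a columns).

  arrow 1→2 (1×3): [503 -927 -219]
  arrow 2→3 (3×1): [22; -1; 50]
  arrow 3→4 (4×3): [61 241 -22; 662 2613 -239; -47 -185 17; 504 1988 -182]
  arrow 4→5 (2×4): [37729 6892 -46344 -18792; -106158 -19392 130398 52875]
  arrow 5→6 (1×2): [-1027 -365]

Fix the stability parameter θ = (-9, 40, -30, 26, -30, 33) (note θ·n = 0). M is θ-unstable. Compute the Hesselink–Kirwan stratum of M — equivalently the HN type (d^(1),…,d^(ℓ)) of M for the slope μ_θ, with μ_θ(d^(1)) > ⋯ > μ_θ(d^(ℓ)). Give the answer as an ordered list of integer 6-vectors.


Barcode: M ≅ I[1,1]^2, I[1,6], I[3,4]^2, I[4,5]. HN layers by μ_θ (6 steps, strictly decreasing):
  μ^(1)=33; μ^(2)=26; μ^(3)=3/2; μ^(4)=-2; μ^(5)=-9; μ^(6)=-30

((0, 0, 0, 0, 0, 1); (0, 0, 0, 2, 0, 0); (0, 1, 1, 1, 1, 0); (0, 0, 0, 1, 1, 0); (3, 0, 0, 0, 0, 0); (0, 0, 2, 0, 0, 0))


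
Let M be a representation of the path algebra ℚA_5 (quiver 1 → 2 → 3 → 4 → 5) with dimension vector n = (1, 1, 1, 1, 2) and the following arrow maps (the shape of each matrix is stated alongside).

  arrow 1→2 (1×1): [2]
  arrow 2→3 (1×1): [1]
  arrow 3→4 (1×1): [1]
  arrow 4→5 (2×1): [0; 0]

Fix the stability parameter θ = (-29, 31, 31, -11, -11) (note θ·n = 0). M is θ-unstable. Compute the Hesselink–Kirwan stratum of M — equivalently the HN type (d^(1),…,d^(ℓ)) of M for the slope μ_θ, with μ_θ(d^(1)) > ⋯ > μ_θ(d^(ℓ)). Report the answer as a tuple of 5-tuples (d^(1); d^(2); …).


Via rank(M_{q-1}∘⋯∘M_p): M ≅ I[1,4], I[5,5]^2.
μ_θ-semistable layers: μ^(1)=17; μ^(2)=-11; μ^(3)=-29

((0, 1, 1, 1, 0); (0, 0, 0, 0, 2); (1, 0, 0, 0, 0))


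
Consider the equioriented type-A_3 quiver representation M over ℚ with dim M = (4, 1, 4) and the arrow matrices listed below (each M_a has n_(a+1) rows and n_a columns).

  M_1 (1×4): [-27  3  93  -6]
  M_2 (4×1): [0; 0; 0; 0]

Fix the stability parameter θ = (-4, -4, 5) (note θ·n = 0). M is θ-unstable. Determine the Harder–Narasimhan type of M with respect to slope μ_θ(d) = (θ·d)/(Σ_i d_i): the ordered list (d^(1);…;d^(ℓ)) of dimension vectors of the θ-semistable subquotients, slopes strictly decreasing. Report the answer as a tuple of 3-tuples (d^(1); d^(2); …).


Via rank(M_{q-1}∘⋯∘M_p): M ≅ I[1,1]^3, I[1,2], I[3,3]^4.
μ_θ-semistable layers: μ^(1)=5; μ^(2)=-4

((0, 0, 4); (4, 1, 0))


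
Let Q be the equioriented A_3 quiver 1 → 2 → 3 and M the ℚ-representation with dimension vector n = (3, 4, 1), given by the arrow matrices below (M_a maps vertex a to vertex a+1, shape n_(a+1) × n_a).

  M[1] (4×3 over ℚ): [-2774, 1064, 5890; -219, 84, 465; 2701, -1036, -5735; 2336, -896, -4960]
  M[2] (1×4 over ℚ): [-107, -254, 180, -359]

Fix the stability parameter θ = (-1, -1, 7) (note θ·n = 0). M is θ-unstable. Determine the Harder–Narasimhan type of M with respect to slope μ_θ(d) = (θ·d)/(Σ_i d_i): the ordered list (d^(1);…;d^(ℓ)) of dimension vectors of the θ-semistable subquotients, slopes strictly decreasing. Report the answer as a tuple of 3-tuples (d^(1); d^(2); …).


Barcode: M ≅ I[1,1]^2, I[1,2], I[2,2]^2, I[2,3]. HN layers by μ_θ (2 steps, strictly decreasing):
  μ^(1)=7; μ^(2)=-1

((0, 0, 1); (3, 4, 0))


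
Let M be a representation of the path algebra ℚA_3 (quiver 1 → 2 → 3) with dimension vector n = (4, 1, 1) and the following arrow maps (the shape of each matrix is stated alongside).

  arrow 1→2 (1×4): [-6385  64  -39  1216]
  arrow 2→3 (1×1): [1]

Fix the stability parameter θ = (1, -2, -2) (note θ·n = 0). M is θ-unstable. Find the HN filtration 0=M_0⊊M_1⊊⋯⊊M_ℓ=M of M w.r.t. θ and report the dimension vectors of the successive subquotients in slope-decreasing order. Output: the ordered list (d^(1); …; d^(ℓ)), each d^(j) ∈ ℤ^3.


Via rank(M_{q-1}∘⋯∘M_p): M ≅ I[1,1]^3, I[1,3].
μ_θ-semistable layers: μ^(1)=1; μ^(2)=-1

((3, 0, 0); (1, 1, 1))


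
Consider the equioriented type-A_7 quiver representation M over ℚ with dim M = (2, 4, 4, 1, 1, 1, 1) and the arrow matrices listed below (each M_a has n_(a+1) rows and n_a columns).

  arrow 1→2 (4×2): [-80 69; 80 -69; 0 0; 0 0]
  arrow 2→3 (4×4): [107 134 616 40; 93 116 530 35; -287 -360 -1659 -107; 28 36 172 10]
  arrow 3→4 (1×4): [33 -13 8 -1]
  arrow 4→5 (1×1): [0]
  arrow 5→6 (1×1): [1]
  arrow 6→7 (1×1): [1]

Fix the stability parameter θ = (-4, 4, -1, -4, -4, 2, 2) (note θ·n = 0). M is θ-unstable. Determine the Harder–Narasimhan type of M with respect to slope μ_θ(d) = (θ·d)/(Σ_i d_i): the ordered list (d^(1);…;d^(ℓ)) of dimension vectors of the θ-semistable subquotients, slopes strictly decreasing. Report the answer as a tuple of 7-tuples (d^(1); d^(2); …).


Interval decomposition of M: I[1,1], I[1,3], I[2,2], I[2,3], I[2,4], I[3,3], I[5,7].
HN type (ℓ=6): μ^(1)=4; μ^(2)=2; μ^(3)=3/2; μ^(4)=-1/3; μ^(5)=-1; μ^(6)=-4

((0, 1, 0, 0, 0, 0, 0); (0, 0, 0, 0, 0, 1, 1); (0, 2, 2, 0, 0, 0, 0); (0, 1, 1, 1, 0, 0, 0); (0, 0, 1, 0, 0, 0, 0); (2, 0, 0, 0, 1, 0, 0))


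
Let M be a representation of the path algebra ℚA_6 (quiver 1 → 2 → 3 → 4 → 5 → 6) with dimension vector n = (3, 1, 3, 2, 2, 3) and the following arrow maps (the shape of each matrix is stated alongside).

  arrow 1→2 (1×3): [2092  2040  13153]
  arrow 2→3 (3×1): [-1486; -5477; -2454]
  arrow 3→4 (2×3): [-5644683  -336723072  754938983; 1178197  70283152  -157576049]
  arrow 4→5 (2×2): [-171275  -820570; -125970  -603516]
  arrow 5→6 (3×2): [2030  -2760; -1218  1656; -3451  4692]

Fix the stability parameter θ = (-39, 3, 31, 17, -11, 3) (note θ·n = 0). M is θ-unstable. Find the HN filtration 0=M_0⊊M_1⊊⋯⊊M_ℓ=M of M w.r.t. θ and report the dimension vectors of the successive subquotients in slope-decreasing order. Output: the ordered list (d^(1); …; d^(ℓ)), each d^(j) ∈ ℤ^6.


Via rank(M_{q-1}∘⋯∘M_p): M ≅ I[1,1]^2, I[1,3], I[3,4], I[3,6], I[5,5], I[6,6]^2.
μ_θ-semistable layers: μ^(1)=31; μ^(2)=24; μ^(3)=10; μ^(4)=3; μ^(5)=-11; μ^(6)=-39

((0, 0, 1, 0, 0, 0); (0, 0, 1, 1, 0, 0); (0, 0, 1, 1, 1, 1); (0, 1, 0, 0, 0, 2); (0, 0, 0, 0, 1, 0); (3, 0, 0, 0, 0, 0))


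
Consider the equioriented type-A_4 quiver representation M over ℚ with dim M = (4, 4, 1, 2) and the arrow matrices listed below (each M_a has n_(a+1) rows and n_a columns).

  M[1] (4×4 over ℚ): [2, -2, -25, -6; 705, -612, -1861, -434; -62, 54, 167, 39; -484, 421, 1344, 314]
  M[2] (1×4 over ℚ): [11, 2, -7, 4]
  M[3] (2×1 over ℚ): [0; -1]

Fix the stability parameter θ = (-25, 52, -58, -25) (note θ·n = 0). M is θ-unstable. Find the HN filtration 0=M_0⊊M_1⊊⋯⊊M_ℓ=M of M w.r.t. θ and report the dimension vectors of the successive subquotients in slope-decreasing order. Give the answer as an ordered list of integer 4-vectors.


Interval decomposition of M: I[1,2]^3, I[1,4], I[4,4].
HN type (ℓ=3): μ^(1)=52; μ^(2)=-31/3; μ^(3)=-25

((0, 3, 0, 0); (0, 1, 1, 1); (4, 0, 0, 1))


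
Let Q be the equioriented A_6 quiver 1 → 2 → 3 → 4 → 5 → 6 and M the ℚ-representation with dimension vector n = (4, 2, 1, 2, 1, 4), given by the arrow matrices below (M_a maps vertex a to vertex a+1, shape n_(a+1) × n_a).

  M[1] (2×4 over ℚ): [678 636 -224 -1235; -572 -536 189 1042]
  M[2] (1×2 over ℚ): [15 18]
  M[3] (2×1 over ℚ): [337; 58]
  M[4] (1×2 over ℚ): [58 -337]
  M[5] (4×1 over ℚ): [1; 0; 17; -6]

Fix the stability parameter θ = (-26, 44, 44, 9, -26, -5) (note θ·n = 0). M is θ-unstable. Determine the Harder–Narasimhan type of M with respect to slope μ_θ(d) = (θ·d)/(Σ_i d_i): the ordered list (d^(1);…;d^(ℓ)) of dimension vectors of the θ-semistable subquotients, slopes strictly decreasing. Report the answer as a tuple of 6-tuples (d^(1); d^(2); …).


Barcode: M ≅ I[1,1]^2, I[1,2], I[1,4], I[4,6], I[6,6]^3. HN layers by μ_θ (5 steps, strictly decreasing):
  μ^(1)=44; μ^(2)=97/3; μ^(3)=-5; μ^(4)=-17/2; μ^(5)=-26

((0, 1, 0, 0, 0, 0); (0, 1, 1, 1, 0, 0); (0, 0, 0, 0, 0, 4); (0, 0, 0, 1, 1, 0); (4, 0, 0, 0, 0, 0))


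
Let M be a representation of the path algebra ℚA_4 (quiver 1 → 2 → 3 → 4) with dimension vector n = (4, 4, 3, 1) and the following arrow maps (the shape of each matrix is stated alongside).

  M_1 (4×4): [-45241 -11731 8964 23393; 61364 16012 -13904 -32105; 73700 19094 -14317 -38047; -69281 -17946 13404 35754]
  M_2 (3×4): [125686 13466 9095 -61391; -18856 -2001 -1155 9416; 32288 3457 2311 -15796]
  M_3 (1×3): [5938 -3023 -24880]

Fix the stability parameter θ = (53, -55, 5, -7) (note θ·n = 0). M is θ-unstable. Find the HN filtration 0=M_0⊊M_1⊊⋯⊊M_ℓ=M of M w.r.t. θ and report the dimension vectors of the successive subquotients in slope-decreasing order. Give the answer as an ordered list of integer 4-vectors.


Barcode: M ≅ I[1,2]^2, I[1,3], I[1,4], I[3,3]. HN layers by μ_θ (2 steps, strictly decreasing):
  μ^(1)=5; μ^(2)=-1

((0, 0, 2, 0); (4, 4, 1, 1))


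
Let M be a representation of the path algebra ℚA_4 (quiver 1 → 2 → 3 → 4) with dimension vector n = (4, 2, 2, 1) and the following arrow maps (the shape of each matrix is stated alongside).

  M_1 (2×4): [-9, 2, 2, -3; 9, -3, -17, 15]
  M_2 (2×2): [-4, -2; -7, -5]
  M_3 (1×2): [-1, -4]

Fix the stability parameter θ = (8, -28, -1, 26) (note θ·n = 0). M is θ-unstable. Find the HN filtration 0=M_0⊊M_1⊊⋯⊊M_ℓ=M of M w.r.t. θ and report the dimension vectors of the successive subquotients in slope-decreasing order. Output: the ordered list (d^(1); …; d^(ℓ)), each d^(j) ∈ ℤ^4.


Via rank(M_{q-1}∘⋯∘M_p): M ≅ I[1,1]^2, I[1,3], I[1,4].
μ_θ-semistable layers: μ^(1)=26; μ^(2)=8; μ^(3)=-1; μ^(4)=-10

((0, 0, 0, 1); (2, 0, 0, 0); (0, 0, 2, 0); (2, 2, 0, 0))


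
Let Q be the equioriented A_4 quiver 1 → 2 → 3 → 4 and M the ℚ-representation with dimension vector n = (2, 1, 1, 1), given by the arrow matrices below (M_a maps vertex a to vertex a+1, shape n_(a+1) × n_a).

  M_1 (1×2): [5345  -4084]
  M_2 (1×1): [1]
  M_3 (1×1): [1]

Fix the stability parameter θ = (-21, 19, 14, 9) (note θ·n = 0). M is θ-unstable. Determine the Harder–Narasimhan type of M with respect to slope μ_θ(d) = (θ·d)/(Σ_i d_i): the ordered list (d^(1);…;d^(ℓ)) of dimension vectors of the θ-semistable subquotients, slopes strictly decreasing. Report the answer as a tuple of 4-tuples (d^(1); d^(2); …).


Barcode: M ≅ I[1,1], I[1,4]. HN layers by μ_θ (2 steps, strictly decreasing):
  μ^(1)=14; μ^(2)=-21

((0, 1, 1, 1); (2, 0, 0, 0))


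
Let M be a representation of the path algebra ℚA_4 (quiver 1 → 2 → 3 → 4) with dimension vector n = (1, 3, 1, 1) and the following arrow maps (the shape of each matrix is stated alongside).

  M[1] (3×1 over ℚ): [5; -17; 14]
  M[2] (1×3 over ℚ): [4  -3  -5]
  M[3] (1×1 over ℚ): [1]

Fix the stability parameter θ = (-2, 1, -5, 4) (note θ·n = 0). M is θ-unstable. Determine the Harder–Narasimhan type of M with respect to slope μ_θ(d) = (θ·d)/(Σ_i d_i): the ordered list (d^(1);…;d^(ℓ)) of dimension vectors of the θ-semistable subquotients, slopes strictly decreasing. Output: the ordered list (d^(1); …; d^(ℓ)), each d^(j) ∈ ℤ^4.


Via rank(M_{q-1}∘⋯∘M_p): M ≅ I[1,4], I[2,2]^2.
μ_θ-semistable layers: μ^(1)=4; μ^(2)=1; μ^(3)=-2

((0, 0, 0, 1); (0, 2, 0, 0); (1, 1, 1, 0))


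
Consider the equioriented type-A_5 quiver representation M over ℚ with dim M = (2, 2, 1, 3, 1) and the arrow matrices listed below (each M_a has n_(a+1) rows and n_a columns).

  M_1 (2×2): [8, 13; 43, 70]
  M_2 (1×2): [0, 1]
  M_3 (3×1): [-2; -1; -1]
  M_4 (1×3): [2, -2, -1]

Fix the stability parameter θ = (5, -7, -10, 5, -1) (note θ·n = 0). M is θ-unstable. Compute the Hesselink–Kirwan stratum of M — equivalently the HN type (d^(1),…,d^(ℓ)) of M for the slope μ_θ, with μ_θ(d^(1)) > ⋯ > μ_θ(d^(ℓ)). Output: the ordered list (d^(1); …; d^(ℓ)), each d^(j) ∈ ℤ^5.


Barcode: M ≅ I[1,2], I[1,5], I[4,4]^2. HN layers by μ_θ (4 steps, strictly decreasing):
  μ^(1)=5; μ^(2)=2; μ^(3)=-1; μ^(4)=-4

((0, 0, 0, 2, 0); (0, 0, 0, 1, 1); (1, 1, 0, 0, 0); (1, 1, 1, 0, 0))


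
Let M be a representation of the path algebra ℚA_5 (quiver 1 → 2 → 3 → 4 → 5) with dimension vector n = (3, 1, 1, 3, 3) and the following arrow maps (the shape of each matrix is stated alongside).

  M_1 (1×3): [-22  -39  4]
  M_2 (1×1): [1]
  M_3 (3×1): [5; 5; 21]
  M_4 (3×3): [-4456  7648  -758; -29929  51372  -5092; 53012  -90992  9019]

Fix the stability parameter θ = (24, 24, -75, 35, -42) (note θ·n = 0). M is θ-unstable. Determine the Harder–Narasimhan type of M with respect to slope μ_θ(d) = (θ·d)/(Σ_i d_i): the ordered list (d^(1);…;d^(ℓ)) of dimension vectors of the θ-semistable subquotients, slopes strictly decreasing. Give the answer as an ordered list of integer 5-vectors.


Interval decomposition of M: I[1,1]^2, I[1,5], I[4,4], I[4,5], I[5,5].
HN type (ℓ=5): μ^(1)=35; μ^(2)=24; μ^(3)=-7/2; μ^(4)=-9; μ^(5)=-42

((0, 0, 0, 1, 0); (2, 0, 0, 0, 0); (0, 0, 0, 2, 2); (1, 1, 1, 0, 0); (0, 0, 0, 0, 1))


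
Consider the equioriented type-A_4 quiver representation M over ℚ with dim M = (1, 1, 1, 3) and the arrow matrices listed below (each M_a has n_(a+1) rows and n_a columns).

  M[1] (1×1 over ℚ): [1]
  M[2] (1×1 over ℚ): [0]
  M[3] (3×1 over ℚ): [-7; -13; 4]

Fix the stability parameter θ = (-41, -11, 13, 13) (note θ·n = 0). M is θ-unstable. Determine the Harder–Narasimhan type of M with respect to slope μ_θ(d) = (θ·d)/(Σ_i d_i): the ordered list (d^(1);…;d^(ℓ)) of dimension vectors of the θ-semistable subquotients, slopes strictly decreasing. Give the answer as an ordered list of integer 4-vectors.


Interval decomposition of M: I[1,2], I[3,4], I[4,4]^2.
HN type (ℓ=3): μ^(1)=13; μ^(2)=-11; μ^(3)=-41

((0, 0, 1, 3); (0, 1, 0, 0); (1, 0, 0, 0))


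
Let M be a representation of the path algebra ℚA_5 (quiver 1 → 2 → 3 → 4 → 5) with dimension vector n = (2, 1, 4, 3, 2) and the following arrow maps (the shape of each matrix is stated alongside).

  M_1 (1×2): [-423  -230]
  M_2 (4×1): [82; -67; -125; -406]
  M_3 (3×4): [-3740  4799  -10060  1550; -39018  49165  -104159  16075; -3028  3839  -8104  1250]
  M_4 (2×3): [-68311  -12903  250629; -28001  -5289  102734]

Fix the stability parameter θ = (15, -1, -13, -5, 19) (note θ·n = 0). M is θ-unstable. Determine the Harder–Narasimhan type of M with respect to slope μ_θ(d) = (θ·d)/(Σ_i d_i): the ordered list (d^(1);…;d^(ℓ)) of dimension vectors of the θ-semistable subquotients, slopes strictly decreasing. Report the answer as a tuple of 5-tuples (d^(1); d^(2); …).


Via rank(M_{q-1}∘⋯∘M_p): M ≅ I[1,1], I[1,5], I[3,3]^2, I[3,5], I[4,4].
μ_θ-semistable layers: μ^(1)=19; μ^(2)=15; μ^(3)=-1; μ^(4)=-5; μ^(5)=-13

((0, 0, 0, 0, 2); (1, 0, 0, 0, 0); (1, 1, 1, 1, 0); (0, 0, 0, 2, 0); (0, 0, 3, 0, 0))


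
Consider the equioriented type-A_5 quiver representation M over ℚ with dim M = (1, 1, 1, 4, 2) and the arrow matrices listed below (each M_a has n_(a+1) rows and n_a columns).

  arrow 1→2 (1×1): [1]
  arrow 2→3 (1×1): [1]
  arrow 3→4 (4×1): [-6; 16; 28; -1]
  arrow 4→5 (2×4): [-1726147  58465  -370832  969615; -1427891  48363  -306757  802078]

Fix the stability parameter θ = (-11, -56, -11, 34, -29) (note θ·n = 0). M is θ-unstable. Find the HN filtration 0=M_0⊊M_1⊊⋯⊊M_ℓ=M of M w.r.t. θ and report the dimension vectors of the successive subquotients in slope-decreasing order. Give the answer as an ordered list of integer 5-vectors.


Barcode: M ≅ I[1,5], I[4,4]^2, I[4,5]. HN layers by μ_θ (4 steps, strictly decreasing):
  μ^(1)=34; μ^(2)=5/2; μ^(3)=-11; μ^(4)=-67/2

((0, 0, 0, 2, 0); (0, 0, 0, 2, 2); (0, 0, 1, 0, 0); (1, 1, 0, 0, 0))


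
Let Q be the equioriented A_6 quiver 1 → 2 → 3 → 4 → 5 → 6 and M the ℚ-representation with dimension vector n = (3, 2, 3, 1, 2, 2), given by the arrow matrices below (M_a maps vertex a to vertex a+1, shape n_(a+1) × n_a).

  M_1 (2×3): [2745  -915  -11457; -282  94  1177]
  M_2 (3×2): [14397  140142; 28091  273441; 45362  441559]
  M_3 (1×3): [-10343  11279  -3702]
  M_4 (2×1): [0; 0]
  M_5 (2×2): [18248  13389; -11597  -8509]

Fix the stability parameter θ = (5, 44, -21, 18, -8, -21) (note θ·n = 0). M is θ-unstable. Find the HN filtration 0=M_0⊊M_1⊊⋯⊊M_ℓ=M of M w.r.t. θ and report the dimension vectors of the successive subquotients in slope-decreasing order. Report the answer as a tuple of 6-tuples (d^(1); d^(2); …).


Interval decomposition of M: I[1,1], I[1,3], I[1,4], I[3,3], I[5,6]^2.
HN type (ℓ=5): μ^(1)=18; μ^(2)=23/2; μ^(3)=5; μ^(4)=-29/2; μ^(5)=-21

((0, 0, 0, 1, 0, 0); (0, 2, 2, 0, 0, 0); (3, 0, 0, 0, 0, 0); (0, 0, 0, 0, 2, 2); (0, 0, 1, 0, 0, 0))


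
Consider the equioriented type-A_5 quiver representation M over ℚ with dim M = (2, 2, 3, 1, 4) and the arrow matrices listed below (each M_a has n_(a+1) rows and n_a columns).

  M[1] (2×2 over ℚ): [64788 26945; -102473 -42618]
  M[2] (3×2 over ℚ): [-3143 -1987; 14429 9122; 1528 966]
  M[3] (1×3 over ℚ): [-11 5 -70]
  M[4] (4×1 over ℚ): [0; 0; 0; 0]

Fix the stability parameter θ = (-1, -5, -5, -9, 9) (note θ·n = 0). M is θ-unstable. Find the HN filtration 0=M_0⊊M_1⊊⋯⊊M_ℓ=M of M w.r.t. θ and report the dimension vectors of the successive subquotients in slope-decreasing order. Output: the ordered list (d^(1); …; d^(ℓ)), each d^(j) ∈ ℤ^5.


Via rank(M_{q-1}∘⋯∘M_p): M ≅ I[1,3], I[1,4], I[3,3], I[5,5]^4.
μ_θ-semistable layers: μ^(1)=9; μ^(2)=-11/3; μ^(3)=-5

((0, 0, 0, 0, 4); (1, 1, 1, 0, 0); (1, 1, 2, 1, 0))


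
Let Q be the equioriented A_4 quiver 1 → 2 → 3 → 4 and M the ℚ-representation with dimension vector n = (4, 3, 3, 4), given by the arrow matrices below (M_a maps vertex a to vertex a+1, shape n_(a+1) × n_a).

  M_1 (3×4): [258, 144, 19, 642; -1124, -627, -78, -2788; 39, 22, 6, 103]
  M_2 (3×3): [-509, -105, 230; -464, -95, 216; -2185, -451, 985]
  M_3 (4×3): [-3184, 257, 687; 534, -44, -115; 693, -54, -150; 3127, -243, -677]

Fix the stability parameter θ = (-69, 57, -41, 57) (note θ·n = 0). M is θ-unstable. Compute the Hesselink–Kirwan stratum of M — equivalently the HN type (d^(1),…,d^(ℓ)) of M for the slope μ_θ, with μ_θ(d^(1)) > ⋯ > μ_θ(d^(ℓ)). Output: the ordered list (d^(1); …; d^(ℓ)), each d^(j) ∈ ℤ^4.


Interval decomposition of M: I[1,1], I[1,4]^3, I[4,4].
HN type (ℓ=3): μ^(1)=57; μ^(2)=8; μ^(3)=-69

((0, 0, 0, 4); (0, 3, 3, 0); (4, 0, 0, 0))


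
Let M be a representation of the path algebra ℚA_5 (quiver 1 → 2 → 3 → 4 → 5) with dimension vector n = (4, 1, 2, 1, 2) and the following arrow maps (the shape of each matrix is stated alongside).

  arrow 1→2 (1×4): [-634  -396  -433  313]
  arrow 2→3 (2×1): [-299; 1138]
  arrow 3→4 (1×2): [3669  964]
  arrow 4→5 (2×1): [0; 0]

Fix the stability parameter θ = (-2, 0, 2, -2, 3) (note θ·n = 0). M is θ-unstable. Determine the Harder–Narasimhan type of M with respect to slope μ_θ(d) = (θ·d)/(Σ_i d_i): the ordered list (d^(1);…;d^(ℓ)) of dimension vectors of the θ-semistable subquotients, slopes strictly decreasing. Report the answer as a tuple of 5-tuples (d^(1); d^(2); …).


Interval decomposition of M: I[1,1]^3, I[1,4], I[3,3], I[5,5]^2.
HN type (ℓ=4): μ^(1)=3; μ^(2)=2; μ^(3)=0; μ^(4)=-2

((0, 0, 0, 0, 2); (0, 0, 1, 0, 0); (0, 1, 1, 1, 0); (4, 0, 0, 0, 0))


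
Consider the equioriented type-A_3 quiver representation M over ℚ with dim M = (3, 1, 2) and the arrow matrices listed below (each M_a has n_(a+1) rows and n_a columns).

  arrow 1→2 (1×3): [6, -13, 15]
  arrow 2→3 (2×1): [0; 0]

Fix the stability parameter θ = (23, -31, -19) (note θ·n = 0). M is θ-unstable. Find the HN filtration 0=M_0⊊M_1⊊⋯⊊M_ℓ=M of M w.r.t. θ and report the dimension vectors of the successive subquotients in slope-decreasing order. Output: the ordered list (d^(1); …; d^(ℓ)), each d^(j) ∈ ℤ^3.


Barcode: M ≅ I[1,1]^2, I[1,2], I[3,3]^2. HN layers by μ_θ (3 steps, strictly decreasing):
  μ^(1)=23; μ^(2)=-4; μ^(3)=-19

((2, 0, 0); (1, 1, 0); (0, 0, 2))


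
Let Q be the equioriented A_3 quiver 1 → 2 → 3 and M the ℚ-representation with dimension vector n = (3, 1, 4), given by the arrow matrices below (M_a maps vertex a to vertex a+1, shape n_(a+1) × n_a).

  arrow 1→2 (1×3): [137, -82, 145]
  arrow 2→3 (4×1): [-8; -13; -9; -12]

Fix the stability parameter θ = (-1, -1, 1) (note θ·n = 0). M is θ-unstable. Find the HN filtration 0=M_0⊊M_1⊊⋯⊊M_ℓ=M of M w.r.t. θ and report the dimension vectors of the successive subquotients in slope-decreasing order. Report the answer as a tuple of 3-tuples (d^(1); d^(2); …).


Via rank(M_{q-1}∘⋯∘M_p): M ≅ I[1,1]^2, I[1,3], I[3,3]^3.
μ_θ-semistable layers: μ^(1)=1; μ^(2)=-1

((0, 0, 4); (3, 1, 0))


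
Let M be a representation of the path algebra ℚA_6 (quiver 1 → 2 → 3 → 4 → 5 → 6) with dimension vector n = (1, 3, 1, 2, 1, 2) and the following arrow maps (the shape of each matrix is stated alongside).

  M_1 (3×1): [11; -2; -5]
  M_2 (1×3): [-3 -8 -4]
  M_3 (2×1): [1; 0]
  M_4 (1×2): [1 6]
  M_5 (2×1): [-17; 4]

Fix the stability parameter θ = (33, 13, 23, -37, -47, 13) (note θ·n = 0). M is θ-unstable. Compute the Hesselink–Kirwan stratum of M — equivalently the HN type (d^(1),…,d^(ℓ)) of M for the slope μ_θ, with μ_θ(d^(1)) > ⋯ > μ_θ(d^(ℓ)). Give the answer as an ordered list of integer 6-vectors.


Via rank(M_{q-1}∘⋯∘M_p): M ≅ I[1,6], I[2,2]^2, I[4,4], I[6,6].
μ_θ-semistable layers: μ^(1)=13; μ^(2)=-3; μ^(3)=-37

((0, 2, 0, 0, 0, 2); (1, 1, 1, 1, 1, 0); (0, 0, 0, 1, 0, 0))


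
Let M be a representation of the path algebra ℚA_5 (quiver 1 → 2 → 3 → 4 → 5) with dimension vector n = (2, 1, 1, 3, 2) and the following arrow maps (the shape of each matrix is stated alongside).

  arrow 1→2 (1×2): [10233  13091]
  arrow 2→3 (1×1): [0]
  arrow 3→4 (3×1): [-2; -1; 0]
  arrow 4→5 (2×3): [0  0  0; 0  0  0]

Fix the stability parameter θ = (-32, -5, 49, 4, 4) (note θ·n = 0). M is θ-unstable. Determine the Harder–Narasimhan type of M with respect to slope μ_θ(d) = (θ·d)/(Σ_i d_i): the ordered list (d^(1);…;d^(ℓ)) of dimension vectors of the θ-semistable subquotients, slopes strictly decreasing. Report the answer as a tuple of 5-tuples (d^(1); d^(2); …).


Interval decomposition of M: I[1,1], I[1,2], I[3,4], I[4,4]^2, I[5,5]^2.
HN type (ℓ=4): μ^(1)=53/2; μ^(2)=4; μ^(3)=-5; μ^(4)=-32

((0, 0, 1, 1, 0); (0, 0, 0, 2, 2); (0, 1, 0, 0, 0); (2, 0, 0, 0, 0))


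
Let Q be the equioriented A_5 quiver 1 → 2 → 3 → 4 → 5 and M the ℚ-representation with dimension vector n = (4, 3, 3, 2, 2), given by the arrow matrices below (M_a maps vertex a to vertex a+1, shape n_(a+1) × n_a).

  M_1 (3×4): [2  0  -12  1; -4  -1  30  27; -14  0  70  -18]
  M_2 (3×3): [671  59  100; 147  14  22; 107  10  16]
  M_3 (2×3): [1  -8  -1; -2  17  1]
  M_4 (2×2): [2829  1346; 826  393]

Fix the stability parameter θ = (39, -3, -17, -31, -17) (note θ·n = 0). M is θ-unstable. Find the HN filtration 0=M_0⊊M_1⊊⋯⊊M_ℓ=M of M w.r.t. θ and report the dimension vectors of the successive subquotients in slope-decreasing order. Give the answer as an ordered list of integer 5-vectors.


Barcode: M ≅ I[1,1], I[1,3], I[1,5]^2. HN layers by μ_θ (3 steps, strictly decreasing):
  μ^(1)=39; μ^(2)=19/3; μ^(3)=-29/5

((1, 0, 0, 0, 0); (1, 1, 1, 0, 0); (2, 2, 2, 2, 2))


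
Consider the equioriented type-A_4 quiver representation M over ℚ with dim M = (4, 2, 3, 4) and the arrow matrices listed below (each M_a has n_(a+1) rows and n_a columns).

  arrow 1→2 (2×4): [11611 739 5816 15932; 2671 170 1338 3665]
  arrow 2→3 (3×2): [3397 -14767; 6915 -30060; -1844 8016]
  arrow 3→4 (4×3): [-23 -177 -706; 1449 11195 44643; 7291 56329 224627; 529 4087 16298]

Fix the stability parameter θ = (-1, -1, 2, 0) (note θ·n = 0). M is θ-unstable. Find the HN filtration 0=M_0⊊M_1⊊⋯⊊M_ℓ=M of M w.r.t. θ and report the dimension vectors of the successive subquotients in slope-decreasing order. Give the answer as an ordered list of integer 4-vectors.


Interval decomposition of M: I[1,1]^2, I[1,3], I[1,4], I[3,4], I[4,4]^2.
HN type (ℓ=4): μ^(1)=2; μ^(2)=1; μ^(3)=0; μ^(4)=-1

((0, 0, 1, 0); (0, 0, 2, 2); (0, 0, 0, 2); (4, 2, 0, 0))


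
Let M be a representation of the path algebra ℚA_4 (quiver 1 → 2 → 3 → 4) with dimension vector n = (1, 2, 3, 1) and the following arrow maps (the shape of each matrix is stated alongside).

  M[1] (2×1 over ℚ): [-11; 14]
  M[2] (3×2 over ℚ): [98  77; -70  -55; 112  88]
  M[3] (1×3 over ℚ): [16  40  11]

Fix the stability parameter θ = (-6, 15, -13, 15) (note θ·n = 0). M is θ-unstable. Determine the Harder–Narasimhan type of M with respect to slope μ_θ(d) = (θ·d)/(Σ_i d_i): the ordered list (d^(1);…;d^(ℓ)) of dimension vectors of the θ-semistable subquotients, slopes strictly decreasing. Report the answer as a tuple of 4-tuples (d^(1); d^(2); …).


Barcode: M ≅ I[1,2], I[2,3], I[3,3], I[3,4]. HN layers by μ_θ (4 steps, strictly decreasing):
  μ^(1)=15; μ^(2)=1; μ^(3)=-6; μ^(4)=-13

((0, 1, 0, 1); (0, 1, 1, 0); (1, 0, 0, 0); (0, 0, 2, 0))


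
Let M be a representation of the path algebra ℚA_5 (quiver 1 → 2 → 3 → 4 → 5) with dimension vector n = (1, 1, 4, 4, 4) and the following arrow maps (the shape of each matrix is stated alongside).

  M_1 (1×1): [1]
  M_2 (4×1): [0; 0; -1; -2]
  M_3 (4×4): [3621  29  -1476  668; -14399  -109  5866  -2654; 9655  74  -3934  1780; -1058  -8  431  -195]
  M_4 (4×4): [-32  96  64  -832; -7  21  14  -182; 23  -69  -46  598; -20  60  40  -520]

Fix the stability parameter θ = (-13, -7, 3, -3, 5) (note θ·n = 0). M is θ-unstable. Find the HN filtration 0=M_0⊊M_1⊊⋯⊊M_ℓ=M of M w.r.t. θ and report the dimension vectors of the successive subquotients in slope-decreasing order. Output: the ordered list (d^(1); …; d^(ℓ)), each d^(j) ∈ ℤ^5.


Via rank(M_{q-1}∘⋯∘M_p): M ≅ I[1,4], I[3,3], I[3,4]^2, I[4,5], I[5,5]^3.
μ_θ-semistable layers: μ^(1)=5; μ^(2)=3; μ^(3)=0; μ^(4)=-3; μ^(5)=-7; μ^(6)=-13

((0, 0, 0, 0, 4); (0, 0, 1, 0, 0); (0, 0, 3, 3, 0); (0, 0, 0, 1, 0); (0, 1, 0, 0, 0); (1, 0, 0, 0, 0))


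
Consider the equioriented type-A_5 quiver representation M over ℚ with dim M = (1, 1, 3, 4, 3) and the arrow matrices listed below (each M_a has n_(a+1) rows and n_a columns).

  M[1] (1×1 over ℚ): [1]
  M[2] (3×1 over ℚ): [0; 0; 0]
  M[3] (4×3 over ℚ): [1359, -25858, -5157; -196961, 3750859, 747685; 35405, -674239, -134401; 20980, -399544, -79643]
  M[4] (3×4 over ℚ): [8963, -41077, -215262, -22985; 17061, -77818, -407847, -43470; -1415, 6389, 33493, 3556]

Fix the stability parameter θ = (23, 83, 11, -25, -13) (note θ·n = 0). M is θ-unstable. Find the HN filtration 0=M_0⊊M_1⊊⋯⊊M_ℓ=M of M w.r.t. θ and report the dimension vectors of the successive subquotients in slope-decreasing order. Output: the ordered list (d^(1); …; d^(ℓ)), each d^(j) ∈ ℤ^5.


Barcode: M ≅ I[1,2], I[3,5]^3, I[4,4]. HN layers by μ_θ (4 steps, strictly decreasing):
  μ^(1)=83; μ^(2)=23; μ^(3)=-9; μ^(4)=-25

((0, 1, 0, 0, 0); (1, 0, 0, 0, 0); (0, 0, 3, 3, 3); (0, 0, 0, 1, 0))


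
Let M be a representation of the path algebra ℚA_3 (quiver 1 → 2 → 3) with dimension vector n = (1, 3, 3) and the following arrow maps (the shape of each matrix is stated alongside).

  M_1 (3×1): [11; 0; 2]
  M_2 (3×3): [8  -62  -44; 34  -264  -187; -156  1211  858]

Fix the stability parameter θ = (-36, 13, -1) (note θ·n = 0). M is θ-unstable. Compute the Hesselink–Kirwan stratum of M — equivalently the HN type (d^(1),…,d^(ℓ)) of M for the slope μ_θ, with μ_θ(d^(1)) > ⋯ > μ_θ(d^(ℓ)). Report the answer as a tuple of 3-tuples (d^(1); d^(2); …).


Barcode: M ≅ I[1,2], I[2,3]^2, I[3,3]. HN layers by μ_θ (4 steps, strictly decreasing):
  μ^(1)=13; μ^(2)=6; μ^(3)=-1; μ^(4)=-36

((0, 1, 0); (0, 2, 2); (0, 0, 1); (1, 0, 0))


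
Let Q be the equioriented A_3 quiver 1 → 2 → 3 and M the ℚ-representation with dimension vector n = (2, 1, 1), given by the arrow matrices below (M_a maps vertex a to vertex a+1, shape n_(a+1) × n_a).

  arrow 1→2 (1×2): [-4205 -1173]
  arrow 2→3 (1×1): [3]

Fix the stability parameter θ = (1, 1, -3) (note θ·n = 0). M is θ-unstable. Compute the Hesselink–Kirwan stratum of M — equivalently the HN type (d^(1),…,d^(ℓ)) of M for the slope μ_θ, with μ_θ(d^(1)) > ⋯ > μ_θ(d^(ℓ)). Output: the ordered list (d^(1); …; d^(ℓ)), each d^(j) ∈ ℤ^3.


Via rank(M_{q-1}∘⋯∘M_p): M ≅ I[1,1], I[1,3].
μ_θ-semistable layers: μ^(1)=1; μ^(2)=-1/3

((1, 0, 0); (1, 1, 1))


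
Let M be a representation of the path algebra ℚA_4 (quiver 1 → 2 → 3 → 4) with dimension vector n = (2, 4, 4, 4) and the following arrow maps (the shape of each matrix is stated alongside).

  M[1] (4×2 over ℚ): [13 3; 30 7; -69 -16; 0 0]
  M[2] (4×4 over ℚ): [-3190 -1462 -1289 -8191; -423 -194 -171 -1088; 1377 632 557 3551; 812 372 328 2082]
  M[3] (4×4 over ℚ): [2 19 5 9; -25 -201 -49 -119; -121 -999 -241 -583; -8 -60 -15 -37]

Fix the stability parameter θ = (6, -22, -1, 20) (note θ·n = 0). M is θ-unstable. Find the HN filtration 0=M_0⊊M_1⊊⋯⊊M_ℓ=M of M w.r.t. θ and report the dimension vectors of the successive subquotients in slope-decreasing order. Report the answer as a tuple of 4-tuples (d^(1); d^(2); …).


Barcode: M ≅ I[1,4]^2, I[2,2], I[2,4], I[3,4]. HN layers by μ_θ (4 steps, strictly decreasing):
  μ^(1)=20; μ^(2)=-1; μ^(3)=-8; μ^(4)=-22

((0, 0, 0, 4); (0, 0, 4, 0); (2, 2, 0, 0); (0, 2, 0, 0))


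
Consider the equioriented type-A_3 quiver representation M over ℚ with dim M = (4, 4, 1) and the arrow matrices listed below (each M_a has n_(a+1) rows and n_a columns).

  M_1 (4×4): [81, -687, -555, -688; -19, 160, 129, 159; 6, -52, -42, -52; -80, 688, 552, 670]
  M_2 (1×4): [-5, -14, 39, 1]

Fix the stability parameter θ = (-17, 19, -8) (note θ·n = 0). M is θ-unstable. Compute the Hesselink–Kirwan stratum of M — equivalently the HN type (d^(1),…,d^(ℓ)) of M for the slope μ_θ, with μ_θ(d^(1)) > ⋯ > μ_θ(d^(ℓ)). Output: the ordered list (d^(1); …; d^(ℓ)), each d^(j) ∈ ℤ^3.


Barcode: M ≅ I[1,1], I[1,2]^2, I[1,3], I[2,2]. HN layers by μ_θ (3 steps, strictly decreasing):
  μ^(1)=19; μ^(2)=11/2; μ^(3)=-17

((0, 3, 0); (0, 1, 1); (4, 0, 0))


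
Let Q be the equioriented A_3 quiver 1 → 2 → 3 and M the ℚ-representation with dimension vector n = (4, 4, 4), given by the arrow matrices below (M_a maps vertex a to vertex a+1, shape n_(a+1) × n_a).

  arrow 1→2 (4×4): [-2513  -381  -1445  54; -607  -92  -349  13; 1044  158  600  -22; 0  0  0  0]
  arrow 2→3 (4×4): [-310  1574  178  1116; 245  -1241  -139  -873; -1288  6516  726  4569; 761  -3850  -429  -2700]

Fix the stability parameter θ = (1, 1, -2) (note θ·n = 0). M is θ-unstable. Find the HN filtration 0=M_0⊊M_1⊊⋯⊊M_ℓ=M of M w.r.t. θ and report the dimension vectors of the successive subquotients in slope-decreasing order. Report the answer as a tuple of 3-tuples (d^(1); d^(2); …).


Interval decomposition of M: I[1,1]^2, I[1,3]^2, I[2,3]^2.
HN type (ℓ=3): μ^(1)=1; μ^(2)=0; μ^(3)=-1/2

((2, 0, 0); (2, 2, 2); (0, 2, 2))


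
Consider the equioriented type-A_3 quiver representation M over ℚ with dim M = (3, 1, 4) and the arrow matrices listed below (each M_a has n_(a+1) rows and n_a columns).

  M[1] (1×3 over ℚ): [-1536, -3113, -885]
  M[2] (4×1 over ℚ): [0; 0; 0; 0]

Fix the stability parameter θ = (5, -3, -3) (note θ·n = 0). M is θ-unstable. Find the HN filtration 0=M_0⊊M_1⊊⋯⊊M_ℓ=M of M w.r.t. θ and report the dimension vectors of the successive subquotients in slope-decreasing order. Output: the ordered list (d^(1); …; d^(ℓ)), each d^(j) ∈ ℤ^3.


Barcode: M ≅ I[1,1]^2, I[1,2], I[3,3]^4. HN layers by μ_θ (3 steps, strictly decreasing):
  μ^(1)=5; μ^(2)=1; μ^(3)=-3

((2, 0, 0); (1, 1, 0); (0, 0, 4))


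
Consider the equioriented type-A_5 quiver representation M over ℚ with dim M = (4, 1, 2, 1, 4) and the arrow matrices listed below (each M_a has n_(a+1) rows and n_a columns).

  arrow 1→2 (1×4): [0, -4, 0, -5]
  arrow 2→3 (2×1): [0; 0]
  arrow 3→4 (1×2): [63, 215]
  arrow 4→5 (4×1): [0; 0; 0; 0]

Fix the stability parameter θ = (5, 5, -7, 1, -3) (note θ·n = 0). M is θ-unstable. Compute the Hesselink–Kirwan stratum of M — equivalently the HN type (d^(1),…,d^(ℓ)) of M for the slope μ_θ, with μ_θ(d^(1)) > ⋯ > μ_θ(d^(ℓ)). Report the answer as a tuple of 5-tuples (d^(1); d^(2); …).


Via rank(M_{q-1}∘⋯∘M_p): M ≅ I[1,1]^3, I[1,2], I[3,3], I[3,4], I[5,5]^4.
μ_θ-semistable layers: μ^(1)=5; μ^(2)=1; μ^(3)=-3; μ^(4)=-7

((4, 1, 0, 0, 0); (0, 0, 0, 1, 0); (0, 0, 0, 0, 4); (0, 0, 2, 0, 0))


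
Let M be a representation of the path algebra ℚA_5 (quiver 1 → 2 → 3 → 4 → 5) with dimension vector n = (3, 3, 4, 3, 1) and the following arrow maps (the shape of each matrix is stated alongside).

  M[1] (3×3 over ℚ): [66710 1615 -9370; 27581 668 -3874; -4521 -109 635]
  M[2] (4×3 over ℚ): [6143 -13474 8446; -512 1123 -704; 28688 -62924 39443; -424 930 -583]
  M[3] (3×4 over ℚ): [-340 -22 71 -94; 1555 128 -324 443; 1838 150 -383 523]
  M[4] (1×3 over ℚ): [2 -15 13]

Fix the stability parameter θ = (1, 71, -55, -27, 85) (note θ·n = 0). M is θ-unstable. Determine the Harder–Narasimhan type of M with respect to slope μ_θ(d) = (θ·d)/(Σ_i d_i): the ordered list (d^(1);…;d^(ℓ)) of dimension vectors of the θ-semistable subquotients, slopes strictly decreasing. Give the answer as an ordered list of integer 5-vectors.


Barcode: M ≅ I[1,3], I[1,4], I[1,5], I[3,4]. HN layers by μ_θ (6 steps, strictly decreasing):
  μ^(1)=85; μ^(2)=8; μ^(3)=1; μ^(4)=-5/2; μ^(5)=-27; μ^(6)=-55

((0, 0, 0, 0, 1); (0, 1, 1, 0, 0); (1, 0, 0, 0, 0); (2, 2, 2, 2, 0); (0, 0, 0, 1, 0); (0, 0, 1, 0, 0))


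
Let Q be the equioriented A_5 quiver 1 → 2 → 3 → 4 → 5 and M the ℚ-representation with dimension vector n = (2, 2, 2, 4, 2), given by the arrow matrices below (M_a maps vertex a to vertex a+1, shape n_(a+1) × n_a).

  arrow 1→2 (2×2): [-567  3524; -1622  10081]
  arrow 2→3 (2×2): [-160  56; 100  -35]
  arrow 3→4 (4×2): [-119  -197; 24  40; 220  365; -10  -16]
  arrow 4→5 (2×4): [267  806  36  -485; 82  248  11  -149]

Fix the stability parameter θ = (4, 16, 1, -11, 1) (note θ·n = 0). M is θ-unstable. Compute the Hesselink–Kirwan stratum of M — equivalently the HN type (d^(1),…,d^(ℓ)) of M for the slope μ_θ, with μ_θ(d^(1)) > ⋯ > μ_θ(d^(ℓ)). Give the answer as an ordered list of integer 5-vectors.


Barcode: M ≅ I[1,2], I[1,5], I[3,5], I[4,4]^2. HN layers by μ_θ (6 steps, strictly decreasing):
  μ^(1)=16; μ^(2)=4; μ^(3)=11/5; μ^(4)=1; μ^(5)=-5; μ^(6)=-11

((0, 1, 0, 0, 0); (1, 0, 0, 0, 0); (1, 1, 1, 1, 1); (0, 0, 0, 0, 1); (0, 0, 1, 1, 0); (0, 0, 0, 2, 0))


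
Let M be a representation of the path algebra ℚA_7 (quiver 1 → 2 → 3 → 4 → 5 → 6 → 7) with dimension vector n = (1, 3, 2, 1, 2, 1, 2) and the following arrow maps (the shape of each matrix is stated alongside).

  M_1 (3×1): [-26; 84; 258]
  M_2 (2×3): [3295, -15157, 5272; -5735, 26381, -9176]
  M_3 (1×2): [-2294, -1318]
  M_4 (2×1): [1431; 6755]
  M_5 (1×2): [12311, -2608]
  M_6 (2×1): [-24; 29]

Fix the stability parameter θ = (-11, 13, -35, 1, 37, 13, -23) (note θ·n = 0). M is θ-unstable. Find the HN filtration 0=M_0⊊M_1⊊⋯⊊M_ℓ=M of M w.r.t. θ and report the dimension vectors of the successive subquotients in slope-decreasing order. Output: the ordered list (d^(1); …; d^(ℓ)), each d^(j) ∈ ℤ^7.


Barcode: M ≅ I[1,3], I[2,2]^2, I[3,7], I[5,5], I[7,7]. HN layers by μ_θ (7 steps, strictly decreasing):
  μ^(1)=37; μ^(2)=13; μ^(3)=9; μ^(4)=1; μ^(5)=-11; μ^(6)=-23; μ^(7)=-35

((0, 0, 0, 0, 1, 0, 0); (0, 2, 0, 0, 0, 0, 0); (0, 0, 0, 0, 1, 1, 1); (0, 0, 0, 1, 0, 0, 0); (1, 1, 1, 0, 0, 0, 0); (0, 0, 0, 0, 0, 0, 1); (0, 0, 1, 0, 0, 0, 0))


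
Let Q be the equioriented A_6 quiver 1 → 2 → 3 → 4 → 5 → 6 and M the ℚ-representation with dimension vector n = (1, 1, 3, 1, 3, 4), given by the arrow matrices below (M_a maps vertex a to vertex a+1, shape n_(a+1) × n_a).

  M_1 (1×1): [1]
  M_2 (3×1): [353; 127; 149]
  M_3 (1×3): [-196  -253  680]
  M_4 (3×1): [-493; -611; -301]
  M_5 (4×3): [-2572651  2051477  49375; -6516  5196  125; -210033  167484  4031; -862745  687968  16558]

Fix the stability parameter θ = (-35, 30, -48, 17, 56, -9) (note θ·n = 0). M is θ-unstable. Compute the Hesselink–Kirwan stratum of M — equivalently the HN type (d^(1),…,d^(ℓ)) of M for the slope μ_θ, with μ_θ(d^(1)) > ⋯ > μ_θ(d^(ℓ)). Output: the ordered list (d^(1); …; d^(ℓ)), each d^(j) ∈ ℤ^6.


Barcode: M ≅ I[1,6], I[3,3]^2, I[5,6]^2, I[6,6]. HN layers by μ_θ (5 steps, strictly decreasing):
  μ^(1)=47/2; μ^(2)=17; μ^(3)=-9; μ^(4)=-35; μ^(5)=-48

((0, 0, 0, 0, 3, 3); (0, 0, 0, 1, 0, 0); (0, 1, 1, 0, 0, 1); (1, 0, 0, 0, 0, 0); (0, 0, 2, 0, 0, 0))
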